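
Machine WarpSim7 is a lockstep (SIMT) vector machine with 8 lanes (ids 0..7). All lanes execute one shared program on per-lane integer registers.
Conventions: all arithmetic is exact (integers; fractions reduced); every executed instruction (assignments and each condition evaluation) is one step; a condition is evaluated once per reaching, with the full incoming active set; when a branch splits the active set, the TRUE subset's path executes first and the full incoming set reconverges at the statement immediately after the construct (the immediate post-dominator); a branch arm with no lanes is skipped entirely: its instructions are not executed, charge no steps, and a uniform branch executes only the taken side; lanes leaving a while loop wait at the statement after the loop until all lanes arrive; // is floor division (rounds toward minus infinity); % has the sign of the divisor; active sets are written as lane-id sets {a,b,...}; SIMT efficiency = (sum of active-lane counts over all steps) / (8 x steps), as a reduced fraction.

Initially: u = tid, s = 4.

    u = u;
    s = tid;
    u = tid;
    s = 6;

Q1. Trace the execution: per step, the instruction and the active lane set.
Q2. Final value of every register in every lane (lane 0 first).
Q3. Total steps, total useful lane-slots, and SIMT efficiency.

step 0: u <- u                       {0,1,2,3,4,5,6,7}
step 1: s <- tid                     {0,1,2,3,4,5,6,7}
step 2: u <- tid                     {0,1,2,3,4,5,6,7}
step 3: s <- 6                       {0,1,2,3,4,5,6,7}

Answer: 4 steps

u: 0,1,2,3,4,5,6,7
s: 6,6,6,6,6,6,6,6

steps = 4; useful = 32; efficiency = 32/32 = 1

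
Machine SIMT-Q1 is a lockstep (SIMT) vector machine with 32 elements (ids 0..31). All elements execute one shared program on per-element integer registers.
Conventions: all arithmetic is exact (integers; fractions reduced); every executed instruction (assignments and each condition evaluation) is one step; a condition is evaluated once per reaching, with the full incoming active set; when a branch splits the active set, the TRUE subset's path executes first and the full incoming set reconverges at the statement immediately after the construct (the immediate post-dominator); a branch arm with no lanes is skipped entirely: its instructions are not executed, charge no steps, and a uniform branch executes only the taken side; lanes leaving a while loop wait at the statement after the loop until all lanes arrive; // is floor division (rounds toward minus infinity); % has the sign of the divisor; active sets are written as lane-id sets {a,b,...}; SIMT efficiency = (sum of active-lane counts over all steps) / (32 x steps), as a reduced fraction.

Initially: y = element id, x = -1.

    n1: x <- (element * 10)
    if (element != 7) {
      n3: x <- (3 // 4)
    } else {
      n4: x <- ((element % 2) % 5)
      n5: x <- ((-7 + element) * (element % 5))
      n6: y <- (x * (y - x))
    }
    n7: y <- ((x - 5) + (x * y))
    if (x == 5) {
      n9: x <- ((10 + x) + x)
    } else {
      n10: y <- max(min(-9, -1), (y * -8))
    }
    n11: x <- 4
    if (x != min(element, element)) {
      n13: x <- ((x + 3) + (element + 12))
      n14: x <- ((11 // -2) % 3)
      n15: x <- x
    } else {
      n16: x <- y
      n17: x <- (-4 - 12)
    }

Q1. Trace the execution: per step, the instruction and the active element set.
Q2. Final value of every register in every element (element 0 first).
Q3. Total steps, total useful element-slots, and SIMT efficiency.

step 0: x <- (element * 10)          {0,1,2,3,4,5,6,7,8,9,10,11,12,13,14,15,16,17,18,19,20,21,22,23,24,25,26,27,28,29,30,31}
step 1: eval (element != 7)          {0,1,2,3,4,5,6,7,8,9,10,11,12,13,14,15,16,17,18,19,20,21,22,23,24,25,26,27,28,29,30,31}
step 2: x <- (3 // 4)                {0,1,2,3,4,5,6,8,9,10,11,12,13,14,15,16,17,18,19,20,21,22,23,24,25,26,27,28,29,30,31}
step 3: x <- ((element % 2) % 5)     {7}
step 4: x <- ((-7 + element) * (element % 5)) {7}
step 5: y <- (x * (y - x))           {7}
step 6: y <- ((x - 5) + (x * y))     {0,1,2,3,4,5,6,7,8,9,10,11,12,13,14,15,16,17,18,19,20,21,22,23,24,25,26,27,28,29,30,31}
step 7: eval (x == 5)                {0,1,2,3,4,5,6,7,8,9,10,11,12,13,14,15,16,17,18,19,20,21,22,23,24,25,26,27,28,29,30,31}
step 8: y <- max(min(-9, -1), (y * -8)) {0,1,2,3,4,5,6,7,8,9,10,11,12,13,14,15,16,17,18,19,20,21,22,23,24,25,26,27,28,29,30,31}
step 9: x <- 4                       {0,1,2,3,4,5,6,7,8,9,10,11,12,13,14,15,16,17,18,19,20,21,22,23,24,25,26,27,28,29,30,31}
step 10: eval (x != min(element, element)) {0,1,2,3,4,5,6,7,8,9,10,11,12,13,14,15,16,17,18,19,20,21,22,23,24,25,26,27,28,29,30,31}
step 11: x <- ((x + 3) + (element + 12)) {0,1,2,3,5,6,7,8,9,10,11,12,13,14,15,16,17,18,19,20,21,22,23,24,25,26,27,28,29,30,31}
step 12: x <- ((11 // -2) % 3)        {0,1,2,3,5,6,7,8,9,10,11,12,13,14,15,16,17,18,19,20,21,22,23,24,25,26,27,28,29,30,31}
step 13: x <- x                       {0,1,2,3,5,6,7,8,9,10,11,12,13,14,15,16,17,18,19,20,21,22,23,24,25,26,27,28,29,30,31}
step 14: x <- y                       {4}
step 15: x <- (-4 - 12)               {4}

Answer: 16 steps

y: 40,40,40,40,40,40,40,40,40,40,40,40,40,40,40,40,40,40,40,40,40,40,40,40,40,40,40,40,40,40,40,40
x: 0,0,0,0,-16,0,0,0,0,0,0,0,0,0,0,0,0,0,0,0,0,0,0,0,0,0,0,0,0,0,0,0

steps = 16; useful = 353; efficiency = 353/512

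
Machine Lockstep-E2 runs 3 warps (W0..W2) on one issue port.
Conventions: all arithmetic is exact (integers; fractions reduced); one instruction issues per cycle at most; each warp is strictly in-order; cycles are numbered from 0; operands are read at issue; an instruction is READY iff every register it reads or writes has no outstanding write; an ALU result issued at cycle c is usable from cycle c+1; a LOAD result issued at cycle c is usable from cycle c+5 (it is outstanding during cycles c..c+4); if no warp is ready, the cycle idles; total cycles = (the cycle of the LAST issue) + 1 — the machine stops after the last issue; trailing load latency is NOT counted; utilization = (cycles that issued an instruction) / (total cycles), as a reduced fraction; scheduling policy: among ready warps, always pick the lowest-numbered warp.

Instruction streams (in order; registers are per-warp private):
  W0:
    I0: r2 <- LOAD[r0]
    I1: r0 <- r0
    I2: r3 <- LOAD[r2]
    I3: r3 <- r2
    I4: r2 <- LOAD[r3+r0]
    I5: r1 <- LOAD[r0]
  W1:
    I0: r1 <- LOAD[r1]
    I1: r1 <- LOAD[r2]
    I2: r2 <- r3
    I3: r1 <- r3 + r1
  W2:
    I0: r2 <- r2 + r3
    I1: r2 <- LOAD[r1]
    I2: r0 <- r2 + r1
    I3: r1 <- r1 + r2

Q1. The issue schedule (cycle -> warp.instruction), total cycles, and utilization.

cycle 0: W0.I0
cycle 1: W0.I1
cycle 2: W1.I0
cycle 3: W2.I0
cycle 4: W2.I1
cycle 5: W0.I2
cycle 6: idle
cycle 7: W1.I1
cycle 8: W1.I2
cycle 9: W2.I2
cycle 10: W0.I3
cycle 11: W0.I4
cycle 12: W0.I5
cycle 13: W1.I3
cycle 14: W2.I3

Answer: 15 cycles, utilization 14/15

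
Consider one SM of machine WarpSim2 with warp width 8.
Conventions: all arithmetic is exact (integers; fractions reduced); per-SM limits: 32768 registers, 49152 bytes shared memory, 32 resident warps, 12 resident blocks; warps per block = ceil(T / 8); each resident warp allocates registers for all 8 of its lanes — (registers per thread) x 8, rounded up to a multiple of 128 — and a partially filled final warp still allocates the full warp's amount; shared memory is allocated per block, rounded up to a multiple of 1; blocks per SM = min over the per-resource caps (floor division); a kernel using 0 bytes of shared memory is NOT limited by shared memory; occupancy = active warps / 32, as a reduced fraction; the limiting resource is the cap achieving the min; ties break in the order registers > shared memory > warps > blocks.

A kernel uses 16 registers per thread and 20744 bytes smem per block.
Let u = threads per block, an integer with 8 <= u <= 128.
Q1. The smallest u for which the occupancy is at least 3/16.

Answer: u = 17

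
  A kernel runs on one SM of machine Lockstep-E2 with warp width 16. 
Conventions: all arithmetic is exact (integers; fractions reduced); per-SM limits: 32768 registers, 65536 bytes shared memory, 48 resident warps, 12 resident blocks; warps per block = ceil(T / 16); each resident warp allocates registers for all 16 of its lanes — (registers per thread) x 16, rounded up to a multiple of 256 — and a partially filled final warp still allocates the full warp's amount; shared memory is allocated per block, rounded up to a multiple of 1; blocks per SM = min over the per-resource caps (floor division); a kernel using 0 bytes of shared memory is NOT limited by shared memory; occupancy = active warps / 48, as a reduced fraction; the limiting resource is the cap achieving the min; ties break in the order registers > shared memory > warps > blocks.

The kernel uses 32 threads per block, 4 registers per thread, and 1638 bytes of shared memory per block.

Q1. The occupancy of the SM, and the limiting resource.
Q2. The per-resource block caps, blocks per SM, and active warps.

Answer: occupancy 1/2, limited by blocks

registers: 64 blocks
shared memory: 40 blocks
warps: 24 blocks
blocks: 12 blocks

Answer: 12 blocks, 24 active warps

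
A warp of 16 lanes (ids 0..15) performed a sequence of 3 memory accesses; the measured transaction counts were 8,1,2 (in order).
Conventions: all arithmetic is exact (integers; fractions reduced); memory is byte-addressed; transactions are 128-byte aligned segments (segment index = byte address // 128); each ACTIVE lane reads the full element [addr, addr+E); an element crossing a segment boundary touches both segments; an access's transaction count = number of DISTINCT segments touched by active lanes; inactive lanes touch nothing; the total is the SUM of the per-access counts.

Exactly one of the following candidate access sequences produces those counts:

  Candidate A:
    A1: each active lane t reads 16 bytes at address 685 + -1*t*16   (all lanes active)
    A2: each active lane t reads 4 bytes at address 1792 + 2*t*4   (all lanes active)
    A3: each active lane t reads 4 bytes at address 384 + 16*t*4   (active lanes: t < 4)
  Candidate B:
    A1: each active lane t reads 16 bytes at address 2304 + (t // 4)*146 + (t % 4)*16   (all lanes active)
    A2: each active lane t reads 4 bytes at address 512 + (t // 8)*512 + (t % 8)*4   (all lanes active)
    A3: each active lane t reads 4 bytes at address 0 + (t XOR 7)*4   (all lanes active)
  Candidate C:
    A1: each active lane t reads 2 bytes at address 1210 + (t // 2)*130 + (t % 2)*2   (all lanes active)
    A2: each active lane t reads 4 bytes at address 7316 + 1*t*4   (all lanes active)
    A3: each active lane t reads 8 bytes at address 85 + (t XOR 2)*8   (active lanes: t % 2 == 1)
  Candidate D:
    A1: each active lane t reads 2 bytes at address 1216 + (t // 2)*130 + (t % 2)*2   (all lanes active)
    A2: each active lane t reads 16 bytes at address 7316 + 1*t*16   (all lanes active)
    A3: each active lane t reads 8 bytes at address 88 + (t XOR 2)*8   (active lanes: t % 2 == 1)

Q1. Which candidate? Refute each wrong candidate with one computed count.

A: A1 gives 3 transactions, not 8
B: A1 gives 4 transactions, not 8
D: A2 gives 3 transactions, not 1
C: all counts match (8,1,2)

Answer: C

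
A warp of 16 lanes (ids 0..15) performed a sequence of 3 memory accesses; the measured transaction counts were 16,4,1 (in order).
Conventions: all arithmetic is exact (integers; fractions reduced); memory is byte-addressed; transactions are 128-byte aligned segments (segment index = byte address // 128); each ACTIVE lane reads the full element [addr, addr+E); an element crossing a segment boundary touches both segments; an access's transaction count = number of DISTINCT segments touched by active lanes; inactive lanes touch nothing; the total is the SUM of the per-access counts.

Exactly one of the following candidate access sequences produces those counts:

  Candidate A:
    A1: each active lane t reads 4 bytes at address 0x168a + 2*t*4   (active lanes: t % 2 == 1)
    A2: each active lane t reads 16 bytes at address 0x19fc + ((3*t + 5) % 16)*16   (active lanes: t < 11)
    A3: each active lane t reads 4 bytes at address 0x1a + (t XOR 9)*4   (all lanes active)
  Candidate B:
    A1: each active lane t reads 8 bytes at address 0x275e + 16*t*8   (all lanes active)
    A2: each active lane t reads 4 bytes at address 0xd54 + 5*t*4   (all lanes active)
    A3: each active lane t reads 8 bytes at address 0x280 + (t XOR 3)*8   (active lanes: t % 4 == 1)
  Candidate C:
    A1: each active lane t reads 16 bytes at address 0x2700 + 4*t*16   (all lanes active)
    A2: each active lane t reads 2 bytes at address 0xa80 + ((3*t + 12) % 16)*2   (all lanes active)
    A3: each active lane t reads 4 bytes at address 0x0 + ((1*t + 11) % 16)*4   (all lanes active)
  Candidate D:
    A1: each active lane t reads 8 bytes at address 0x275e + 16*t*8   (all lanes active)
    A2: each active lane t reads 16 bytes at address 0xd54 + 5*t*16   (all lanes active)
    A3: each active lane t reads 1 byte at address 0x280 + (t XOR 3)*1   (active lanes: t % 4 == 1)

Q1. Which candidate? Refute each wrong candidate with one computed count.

A: A1 gives 2 transactions, not 16
C: A1 gives 8 transactions, not 16
D: A2 gives 11 transactions, not 4
B: all counts match (16,4,1)

Answer: B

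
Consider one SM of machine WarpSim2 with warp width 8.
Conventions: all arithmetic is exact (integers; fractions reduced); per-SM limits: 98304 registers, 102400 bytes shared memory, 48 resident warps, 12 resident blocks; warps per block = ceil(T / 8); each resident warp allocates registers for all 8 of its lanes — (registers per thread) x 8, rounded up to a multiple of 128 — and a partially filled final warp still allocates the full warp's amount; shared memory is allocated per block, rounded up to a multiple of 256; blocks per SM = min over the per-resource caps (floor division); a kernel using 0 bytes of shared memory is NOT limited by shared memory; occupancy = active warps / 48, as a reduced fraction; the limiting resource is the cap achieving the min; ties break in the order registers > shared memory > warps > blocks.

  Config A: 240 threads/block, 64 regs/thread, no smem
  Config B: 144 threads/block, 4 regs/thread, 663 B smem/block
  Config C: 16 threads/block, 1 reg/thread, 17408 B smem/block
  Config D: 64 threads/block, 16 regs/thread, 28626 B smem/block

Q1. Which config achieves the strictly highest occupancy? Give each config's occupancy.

occupancies: A 5/8, B 3/4, C 5/24, D 1/2

Answer: B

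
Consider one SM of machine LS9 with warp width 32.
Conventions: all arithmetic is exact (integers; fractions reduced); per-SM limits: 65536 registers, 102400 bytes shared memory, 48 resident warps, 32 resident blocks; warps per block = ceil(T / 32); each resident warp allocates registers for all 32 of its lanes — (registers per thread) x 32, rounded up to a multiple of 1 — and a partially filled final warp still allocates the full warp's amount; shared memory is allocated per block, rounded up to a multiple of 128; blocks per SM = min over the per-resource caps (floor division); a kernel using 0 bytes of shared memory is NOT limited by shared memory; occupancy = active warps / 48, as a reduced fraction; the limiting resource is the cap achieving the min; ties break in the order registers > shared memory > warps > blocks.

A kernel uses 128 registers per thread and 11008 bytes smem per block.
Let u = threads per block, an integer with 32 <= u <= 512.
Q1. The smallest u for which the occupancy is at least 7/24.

Answer: u = 33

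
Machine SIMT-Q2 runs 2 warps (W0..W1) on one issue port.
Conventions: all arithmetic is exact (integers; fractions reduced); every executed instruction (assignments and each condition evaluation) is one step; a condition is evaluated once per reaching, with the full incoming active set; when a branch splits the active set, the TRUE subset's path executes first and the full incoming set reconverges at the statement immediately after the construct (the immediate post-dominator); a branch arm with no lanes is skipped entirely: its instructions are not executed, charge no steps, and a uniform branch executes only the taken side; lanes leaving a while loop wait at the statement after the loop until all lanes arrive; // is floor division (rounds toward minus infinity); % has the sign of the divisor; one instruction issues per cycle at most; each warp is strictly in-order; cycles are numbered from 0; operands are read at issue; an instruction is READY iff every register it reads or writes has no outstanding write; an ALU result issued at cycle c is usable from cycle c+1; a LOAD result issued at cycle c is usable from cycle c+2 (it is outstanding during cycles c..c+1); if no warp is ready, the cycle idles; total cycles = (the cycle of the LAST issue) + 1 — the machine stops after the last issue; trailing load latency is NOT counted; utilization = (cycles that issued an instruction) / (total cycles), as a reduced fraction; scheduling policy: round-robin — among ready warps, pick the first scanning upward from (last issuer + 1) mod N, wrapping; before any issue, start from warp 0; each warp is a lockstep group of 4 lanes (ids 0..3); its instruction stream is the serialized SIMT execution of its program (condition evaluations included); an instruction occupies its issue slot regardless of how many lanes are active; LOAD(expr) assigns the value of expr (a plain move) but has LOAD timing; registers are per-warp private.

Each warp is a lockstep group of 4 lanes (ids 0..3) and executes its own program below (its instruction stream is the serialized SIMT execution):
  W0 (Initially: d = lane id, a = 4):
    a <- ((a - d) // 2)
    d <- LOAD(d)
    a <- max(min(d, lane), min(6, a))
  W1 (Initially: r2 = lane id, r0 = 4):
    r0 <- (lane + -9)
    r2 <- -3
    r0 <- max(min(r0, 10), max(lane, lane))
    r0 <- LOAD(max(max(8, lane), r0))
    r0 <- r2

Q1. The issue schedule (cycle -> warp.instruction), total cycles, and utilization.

cycle 0: W0.I0
cycle 1: W1.I0
cycle 2: W0.I1
cycle 3: W1.I1
cycle 4: W0.I2
cycle 5: W1.I2
cycle 6: W1.I3
cycle 7: idle
cycle 8: W1.I4

Answer: 9 cycles, utilization 8/9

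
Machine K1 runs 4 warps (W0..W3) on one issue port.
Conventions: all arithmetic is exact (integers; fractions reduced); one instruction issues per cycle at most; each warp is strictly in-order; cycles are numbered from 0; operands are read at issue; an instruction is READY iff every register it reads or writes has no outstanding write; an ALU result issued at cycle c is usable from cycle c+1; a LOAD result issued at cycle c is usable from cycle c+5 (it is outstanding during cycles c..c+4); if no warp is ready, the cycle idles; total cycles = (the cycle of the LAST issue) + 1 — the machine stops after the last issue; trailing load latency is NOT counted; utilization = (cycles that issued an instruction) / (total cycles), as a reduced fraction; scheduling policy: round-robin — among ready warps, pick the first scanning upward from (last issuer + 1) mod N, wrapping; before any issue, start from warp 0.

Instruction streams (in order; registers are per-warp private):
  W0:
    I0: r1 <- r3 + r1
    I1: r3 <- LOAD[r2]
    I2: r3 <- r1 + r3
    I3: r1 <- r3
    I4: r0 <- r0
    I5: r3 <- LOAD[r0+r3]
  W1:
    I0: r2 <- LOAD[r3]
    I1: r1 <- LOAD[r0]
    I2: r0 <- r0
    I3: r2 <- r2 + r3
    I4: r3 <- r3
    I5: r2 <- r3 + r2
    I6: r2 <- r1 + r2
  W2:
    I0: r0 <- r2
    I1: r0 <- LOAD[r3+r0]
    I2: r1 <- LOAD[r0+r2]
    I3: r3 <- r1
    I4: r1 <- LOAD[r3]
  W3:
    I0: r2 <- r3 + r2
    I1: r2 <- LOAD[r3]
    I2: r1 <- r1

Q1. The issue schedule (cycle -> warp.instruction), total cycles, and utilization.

cycle 0: W0.I0
cycle 1: W1.I0
cycle 2: W2.I0
cycle 3: W3.I0
cycle 4: W0.I1
cycle 5: W1.I1
cycle 6: W2.I1
cycle 7: W3.I1
cycle 8: W1.I2
cycle 9: W3.I2
cycle 10: W0.I2
cycle 11: W1.I3
cycle 12: W2.I2
cycle 13: W0.I3
cycle 14: W1.I4
cycle 15: W0.I4
cycle 16: W1.I5
cycle 17: W2.I3
cycle 18: W0.I5
cycle 19: W1.I6
cycle 20: W2.I4

Answer: 21 cycles, utilization 1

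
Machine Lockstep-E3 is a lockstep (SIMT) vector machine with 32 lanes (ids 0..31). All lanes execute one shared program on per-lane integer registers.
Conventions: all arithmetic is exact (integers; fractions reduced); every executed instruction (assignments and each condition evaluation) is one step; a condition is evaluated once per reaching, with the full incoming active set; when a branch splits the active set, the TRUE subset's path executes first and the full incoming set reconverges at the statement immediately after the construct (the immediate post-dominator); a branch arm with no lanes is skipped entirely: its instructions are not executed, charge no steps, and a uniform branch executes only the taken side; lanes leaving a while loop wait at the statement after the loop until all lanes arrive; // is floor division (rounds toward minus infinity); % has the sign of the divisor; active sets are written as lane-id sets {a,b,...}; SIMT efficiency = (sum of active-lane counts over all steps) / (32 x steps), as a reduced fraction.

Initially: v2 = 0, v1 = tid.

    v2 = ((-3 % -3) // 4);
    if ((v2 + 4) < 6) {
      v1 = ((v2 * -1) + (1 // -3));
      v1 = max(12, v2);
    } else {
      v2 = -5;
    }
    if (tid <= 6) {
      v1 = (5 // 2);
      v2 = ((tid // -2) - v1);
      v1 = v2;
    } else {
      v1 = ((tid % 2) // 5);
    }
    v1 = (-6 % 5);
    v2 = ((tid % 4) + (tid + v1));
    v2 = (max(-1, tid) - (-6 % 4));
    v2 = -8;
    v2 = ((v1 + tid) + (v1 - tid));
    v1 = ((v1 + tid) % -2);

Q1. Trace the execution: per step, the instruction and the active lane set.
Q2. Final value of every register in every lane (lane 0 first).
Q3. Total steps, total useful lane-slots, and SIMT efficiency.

step 0: v2 <- ((-3 % -3) // 4)       {0,1,2,3,4,5,6,7,8,9,10,11,12,13,14,15,16,17,18,19,20,21,22,23,24,25,26,27,28,29,30,31}
step 1: eval ((v2 + 4) < 6)          {0,1,2,3,4,5,6,7,8,9,10,11,12,13,14,15,16,17,18,19,20,21,22,23,24,25,26,27,28,29,30,31}
step 2: v1 <- ((v2 * -1) + (1 // -3)) {0,1,2,3,4,5,6,7,8,9,10,11,12,13,14,15,16,17,18,19,20,21,22,23,24,25,26,27,28,29,30,31}
step 3: v1 <- max(12, v2)            {0,1,2,3,4,5,6,7,8,9,10,11,12,13,14,15,16,17,18,19,20,21,22,23,24,25,26,27,28,29,30,31}
step 4: eval (tid <= 6)              {0,1,2,3,4,5,6,7,8,9,10,11,12,13,14,15,16,17,18,19,20,21,22,23,24,25,26,27,28,29,30,31}
step 5: v1 <- (5 // 2)               {0,1,2,3,4,5,6}
step 6: v2 <- ((tid // -2) - v1)     {0,1,2,3,4,5,6}
step 7: v1 <- v2                     {0,1,2,3,4,5,6}
step 8: v1 <- ((tid % 2) // 5)       {7,8,9,10,11,12,13,14,15,16,17,18,19,20,21,22,23,24,25,26,27,28,29,30,31}
step 9: v1 <- (-6 % 5)               {0,1,2,3,4,5,6,7,8,9,10,11,12,13,14,15,16,17,18,19,20,21,22,23,24,25,26,27,28,29,30,31}
step 10: v2 <- ((tid % 4) + (tid + v1)) {0,1,2,3,4,5,6,7,8,9,10,11,12,13,14,15,16,17,18,19,20,21,22,23,24,25,26,27,28,29,30,31}
step 11: v2 <- (max(-1, tid) - (-6 % 4)) {0,1,2,3,4,5,6,7,8,9,10,11,12,13,14,15,16,17,18,19,20,21,22,23,24,25,26,27,28,29,30,31}
step 12: v2 <- -8                     {0,1,2,3,4,5,6,7,8,9,10,11,12,13,14,15,16,17,18,19,20,21,22,23,24,25,26,27,28,29,30,31}
step 13: v2 <- ((v1 + tid) + (v1 - tid)) {0,1,2,3,4,5,6,7,8,9,10,11,12,13,14,15,16,17,18,19,20,21,22,23,24,25,26,27,28,29,30,31}
step 14: v1 <- ((v1 + tid) % -2)      {0,1,2,3,4,5,6,7,8,9,10,11,12,13,14,15,16,17,18,19,20,21,22,23,24,25,26,27,28,29,30,31}

Answer: 15 steps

v2: 8,8,8,8,8,8,8,8,8,8,8,8,8,8,8,8,8,8,8,8,8,8,8,8,8,8,8,8,8,8,8,8
v1: 0,-1,0,-1,0,-1,0,-1,0,-1,0,-1,0,-1,0,-1,0,-1,0,-1,0,-1,0,-1,0,-1,0,-1,0,-1,0,-1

steps = 15; useful = 398; efficiency = 398/480 = 199/240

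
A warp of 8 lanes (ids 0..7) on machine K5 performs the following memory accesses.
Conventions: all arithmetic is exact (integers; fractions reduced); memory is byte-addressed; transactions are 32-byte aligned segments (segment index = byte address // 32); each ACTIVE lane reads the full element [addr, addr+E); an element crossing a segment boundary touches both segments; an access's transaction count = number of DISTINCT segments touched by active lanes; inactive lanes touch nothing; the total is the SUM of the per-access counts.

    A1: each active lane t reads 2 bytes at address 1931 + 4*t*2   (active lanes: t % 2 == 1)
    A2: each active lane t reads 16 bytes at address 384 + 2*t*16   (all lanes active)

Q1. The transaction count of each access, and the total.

A1: 3 transactions
A2: 8 transactions

Answer: 3,8; total 11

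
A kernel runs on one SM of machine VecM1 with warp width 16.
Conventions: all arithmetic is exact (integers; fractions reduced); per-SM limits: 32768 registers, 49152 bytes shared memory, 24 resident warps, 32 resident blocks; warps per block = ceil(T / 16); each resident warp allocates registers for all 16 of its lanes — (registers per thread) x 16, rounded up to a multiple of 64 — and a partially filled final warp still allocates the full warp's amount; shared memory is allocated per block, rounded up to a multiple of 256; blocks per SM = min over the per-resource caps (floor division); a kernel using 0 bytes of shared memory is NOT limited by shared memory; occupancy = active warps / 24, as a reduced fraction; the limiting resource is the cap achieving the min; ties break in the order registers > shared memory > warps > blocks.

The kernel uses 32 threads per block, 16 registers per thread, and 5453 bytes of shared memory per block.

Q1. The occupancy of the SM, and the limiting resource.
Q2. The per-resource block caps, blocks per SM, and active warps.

Answer: occupancy 2/3, limited by shared memory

registers: 64 blocks
shared memory: 8 blocks
warps: 12 blocks
blocks: 32 blocks

Answer: 8 blocks, 16 active warps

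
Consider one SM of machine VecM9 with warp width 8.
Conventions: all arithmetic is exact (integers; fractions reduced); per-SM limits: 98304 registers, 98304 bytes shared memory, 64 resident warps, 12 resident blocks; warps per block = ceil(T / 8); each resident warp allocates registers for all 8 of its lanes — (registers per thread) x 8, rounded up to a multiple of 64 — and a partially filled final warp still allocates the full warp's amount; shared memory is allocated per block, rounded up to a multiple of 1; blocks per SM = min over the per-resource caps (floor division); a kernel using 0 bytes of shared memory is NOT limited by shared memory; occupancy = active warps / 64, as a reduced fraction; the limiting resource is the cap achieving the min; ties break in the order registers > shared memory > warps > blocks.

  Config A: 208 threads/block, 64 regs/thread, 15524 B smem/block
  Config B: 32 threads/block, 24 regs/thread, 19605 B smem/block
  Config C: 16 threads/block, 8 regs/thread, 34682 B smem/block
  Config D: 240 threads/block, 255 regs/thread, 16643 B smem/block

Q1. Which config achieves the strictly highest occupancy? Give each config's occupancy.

occupancies: A 13/16, B 5/16, C 1/16, D 15/32

Answer: A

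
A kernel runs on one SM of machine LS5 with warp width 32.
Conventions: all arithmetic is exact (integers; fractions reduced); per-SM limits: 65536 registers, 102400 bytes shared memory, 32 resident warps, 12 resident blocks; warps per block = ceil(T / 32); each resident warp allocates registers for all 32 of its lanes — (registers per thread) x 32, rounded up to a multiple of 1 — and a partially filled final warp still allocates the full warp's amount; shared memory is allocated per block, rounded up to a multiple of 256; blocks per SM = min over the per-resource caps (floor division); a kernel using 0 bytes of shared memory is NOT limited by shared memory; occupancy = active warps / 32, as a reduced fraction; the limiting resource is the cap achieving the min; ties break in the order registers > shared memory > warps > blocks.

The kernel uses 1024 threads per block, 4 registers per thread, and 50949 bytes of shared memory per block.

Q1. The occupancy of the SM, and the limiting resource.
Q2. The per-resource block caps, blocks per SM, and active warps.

Answer: occupancy 1, limited by warps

registers: 16 blocks
shared memory: 2 blocks
warps: 1 block
blocks: 12 blocks

Answer: 1 block, 32 active warps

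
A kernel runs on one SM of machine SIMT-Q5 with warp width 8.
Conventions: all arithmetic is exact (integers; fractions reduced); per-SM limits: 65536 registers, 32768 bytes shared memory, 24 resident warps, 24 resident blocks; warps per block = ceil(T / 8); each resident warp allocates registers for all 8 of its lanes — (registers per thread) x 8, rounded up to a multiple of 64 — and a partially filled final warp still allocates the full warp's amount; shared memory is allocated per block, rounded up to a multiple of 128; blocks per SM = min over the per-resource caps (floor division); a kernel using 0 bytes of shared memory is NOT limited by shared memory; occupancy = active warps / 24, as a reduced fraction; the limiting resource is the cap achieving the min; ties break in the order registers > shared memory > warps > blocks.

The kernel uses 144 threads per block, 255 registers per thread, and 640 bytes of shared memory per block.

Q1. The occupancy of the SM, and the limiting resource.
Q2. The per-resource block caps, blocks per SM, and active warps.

Answer: occupancy 3/4, limited by registers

registers: 1 block
shared memory: 51 blocks
warps: 1 block
blocks: 24 blocks

Answer: 1 block, 18 active warps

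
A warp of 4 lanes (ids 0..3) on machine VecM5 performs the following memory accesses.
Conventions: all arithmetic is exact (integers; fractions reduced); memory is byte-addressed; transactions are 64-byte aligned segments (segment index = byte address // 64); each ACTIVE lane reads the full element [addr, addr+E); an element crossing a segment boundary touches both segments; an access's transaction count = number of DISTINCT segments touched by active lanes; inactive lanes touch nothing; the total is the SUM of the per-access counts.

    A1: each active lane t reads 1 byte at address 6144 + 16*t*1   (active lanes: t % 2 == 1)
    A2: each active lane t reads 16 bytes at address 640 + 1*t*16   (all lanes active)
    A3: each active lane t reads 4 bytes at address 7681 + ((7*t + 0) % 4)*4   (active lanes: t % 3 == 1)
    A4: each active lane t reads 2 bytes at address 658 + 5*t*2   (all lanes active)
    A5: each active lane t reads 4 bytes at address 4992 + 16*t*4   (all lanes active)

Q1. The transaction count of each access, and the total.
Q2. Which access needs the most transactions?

A1: 1 transaction
A2: 1 transaction
A3: 1 transaction
A4: 1 transaction
A5: 4 transactions

Answer: 1,1,1,1,4; total 8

Answer: A5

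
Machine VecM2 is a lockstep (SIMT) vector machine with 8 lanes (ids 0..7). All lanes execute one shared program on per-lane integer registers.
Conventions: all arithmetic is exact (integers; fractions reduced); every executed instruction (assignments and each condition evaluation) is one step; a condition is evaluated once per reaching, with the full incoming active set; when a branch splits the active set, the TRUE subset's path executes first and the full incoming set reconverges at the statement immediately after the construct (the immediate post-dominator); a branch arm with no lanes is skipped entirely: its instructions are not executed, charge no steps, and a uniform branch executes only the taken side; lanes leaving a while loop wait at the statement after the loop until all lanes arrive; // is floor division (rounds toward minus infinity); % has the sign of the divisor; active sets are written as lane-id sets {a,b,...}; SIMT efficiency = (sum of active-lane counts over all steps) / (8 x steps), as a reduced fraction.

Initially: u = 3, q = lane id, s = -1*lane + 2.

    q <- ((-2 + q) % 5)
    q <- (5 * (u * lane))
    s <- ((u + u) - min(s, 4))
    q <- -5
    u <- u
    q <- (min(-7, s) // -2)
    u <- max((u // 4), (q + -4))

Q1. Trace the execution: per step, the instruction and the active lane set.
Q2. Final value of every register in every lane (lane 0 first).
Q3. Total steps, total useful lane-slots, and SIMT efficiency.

step 0: q <- ((-2 + q) % 5)          {0,1,2,3,4,5,6,7}
step 1: q <- (5 * (u * lane))        {0,1,2,3,4,5,6,7}
step 2: s <- ((u + u) - min(s, 4))   {0,1,2,3,4,5,6,7}
step 3: q <- -5                      {0,1,2,3,4,5,6,7}
step 4: u <- u                       {0,1,2,3,4,5,6,7}
step 5: q <- (min(-7, s) // -2)      {0,1,2,3,4,5,6,7}
step 6: u <- max((u // 4), (q + -4)) {0,1,2,3,4,5,6,7}

Answer: 7 steps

u: 0,0,0,0,0,0,0,0
q: 3,3,3,3,3,3,3,3
s: 4,5,6,7,8,9,10,11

steps = 7; useful = 56; efficiency = 56/56 = 1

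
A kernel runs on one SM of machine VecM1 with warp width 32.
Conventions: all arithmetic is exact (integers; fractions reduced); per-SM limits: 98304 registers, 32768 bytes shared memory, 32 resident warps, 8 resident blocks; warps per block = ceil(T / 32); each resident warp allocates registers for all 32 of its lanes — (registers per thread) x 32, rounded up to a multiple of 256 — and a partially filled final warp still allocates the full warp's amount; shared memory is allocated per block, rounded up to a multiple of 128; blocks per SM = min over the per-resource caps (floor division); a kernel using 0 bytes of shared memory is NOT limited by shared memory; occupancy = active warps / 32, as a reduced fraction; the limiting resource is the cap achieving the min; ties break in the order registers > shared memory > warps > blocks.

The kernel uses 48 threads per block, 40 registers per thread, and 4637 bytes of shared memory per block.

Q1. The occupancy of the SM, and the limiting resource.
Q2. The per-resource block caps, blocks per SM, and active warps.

Answer: occupancy 3/8, limited by shared memory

registers: 38 blocks
shared memory: 6 blocks
warps: 16 blocks
blocks: 8 blocks

Answer: 6 blocks, 12 active warps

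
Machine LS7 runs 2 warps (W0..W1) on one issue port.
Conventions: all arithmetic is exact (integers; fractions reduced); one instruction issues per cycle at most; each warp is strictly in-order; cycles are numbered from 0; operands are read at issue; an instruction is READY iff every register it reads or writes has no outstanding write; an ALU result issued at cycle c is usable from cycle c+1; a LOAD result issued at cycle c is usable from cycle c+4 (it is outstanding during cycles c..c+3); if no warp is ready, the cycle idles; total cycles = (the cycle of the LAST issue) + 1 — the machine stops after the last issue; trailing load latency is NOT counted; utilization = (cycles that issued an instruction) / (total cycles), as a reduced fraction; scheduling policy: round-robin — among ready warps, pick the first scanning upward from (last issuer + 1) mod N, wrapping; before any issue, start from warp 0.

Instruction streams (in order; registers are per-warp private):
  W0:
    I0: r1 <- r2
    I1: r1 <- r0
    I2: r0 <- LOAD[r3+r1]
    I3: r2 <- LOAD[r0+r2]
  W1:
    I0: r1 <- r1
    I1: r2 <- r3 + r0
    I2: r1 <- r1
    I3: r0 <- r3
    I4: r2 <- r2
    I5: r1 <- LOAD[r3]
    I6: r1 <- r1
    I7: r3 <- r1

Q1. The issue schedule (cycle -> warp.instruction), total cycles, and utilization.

cycle 0: W0.I0
cycle 1: W1.I0
cycle 2: W0.I1
cycle 3: W1.I1
cycle 4: W0.I2
cycle 5: W1.I2
cycle 6: W1.I3
cycle 7: W1.I4
cycle 8: W0.I3
cycle 9: W1.I5
cycle 10: idle
cycle 11: idle
cycle 12: idle
cycle 13: W1.I6
cycle 14: W1.I7

Answer: 15 cycles, utilization 4/5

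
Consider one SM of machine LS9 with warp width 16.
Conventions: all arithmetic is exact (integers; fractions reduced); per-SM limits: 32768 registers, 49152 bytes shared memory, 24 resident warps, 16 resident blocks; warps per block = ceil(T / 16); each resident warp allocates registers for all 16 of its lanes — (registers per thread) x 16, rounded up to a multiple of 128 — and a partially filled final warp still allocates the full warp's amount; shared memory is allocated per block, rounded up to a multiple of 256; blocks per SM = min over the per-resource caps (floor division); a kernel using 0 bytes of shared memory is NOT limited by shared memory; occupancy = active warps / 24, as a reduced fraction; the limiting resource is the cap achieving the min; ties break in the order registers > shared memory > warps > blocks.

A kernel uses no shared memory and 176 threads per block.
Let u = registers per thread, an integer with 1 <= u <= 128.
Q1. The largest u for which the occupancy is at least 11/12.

Answer: u = 88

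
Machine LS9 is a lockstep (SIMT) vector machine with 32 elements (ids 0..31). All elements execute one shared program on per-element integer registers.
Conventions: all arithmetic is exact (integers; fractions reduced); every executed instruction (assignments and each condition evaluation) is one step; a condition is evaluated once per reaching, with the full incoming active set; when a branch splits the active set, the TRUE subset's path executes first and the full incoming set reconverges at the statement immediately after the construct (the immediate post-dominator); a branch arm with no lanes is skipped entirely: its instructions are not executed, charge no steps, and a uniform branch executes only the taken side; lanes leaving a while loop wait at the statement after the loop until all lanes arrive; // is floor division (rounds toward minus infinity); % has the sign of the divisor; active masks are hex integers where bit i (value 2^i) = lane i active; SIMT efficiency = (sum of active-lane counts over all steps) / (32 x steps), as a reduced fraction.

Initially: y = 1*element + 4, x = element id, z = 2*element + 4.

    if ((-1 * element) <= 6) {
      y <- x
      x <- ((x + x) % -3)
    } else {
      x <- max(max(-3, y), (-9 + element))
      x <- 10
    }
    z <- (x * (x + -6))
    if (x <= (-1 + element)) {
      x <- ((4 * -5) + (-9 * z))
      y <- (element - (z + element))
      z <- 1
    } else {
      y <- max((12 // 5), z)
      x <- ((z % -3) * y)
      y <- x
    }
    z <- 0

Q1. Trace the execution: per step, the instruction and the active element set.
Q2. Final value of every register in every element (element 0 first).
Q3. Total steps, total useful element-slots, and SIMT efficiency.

step 0: eval ((-1 * element) <= 6)   0xffffffff
step 1: y <- x                       0xffffffff
step 2: x <- ((x + x) % -3)          0xffffffff
step 3: z <- (x * (x + -6))          0xffffffff
step 4: eval (x <= (-1 + element))   0xffffffff
step 5: x <- ((4 * -5) + (-9 * z))   0xfffffffe
step 6: y <- (element - (z + element)) 0xfffffffe
step 7: z <- 1                       0xfffffffe
step 8: y <- max((12 // 5), z)       0x00000001
step 9: x <- ((z % -3) * y)          0x00000001
step 10: y <- x                       0x00000001
step 11: z <- 0                       0xffffffff

Answer: 12 steps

y: 0,-7,-16,0,-7,-16,0,-7,-16,0,-7,-16,0,-7,-16,0,-7,-16,0,-7,-16,0,-7,-16,0,-7,-16,0,-7,-16,0,-7
x: 0,-83,-164,-20,-83,-164,-20,-83,-164,-20,-83,-164,-20,-83,-164,-20,-83,-164,-20,-83,-164,-20,-83,-164,-20,-83,-164,-20,-83,-164,-20,-83
z: 0,0,0,0,0,0,0,0,0,0,0,0,0,0,0,0,0,0,0,0,0,0,0,0,0,0,0,0,0,0,0,0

steps = 12; useful = 288; efficiency = 288/384 = 3/4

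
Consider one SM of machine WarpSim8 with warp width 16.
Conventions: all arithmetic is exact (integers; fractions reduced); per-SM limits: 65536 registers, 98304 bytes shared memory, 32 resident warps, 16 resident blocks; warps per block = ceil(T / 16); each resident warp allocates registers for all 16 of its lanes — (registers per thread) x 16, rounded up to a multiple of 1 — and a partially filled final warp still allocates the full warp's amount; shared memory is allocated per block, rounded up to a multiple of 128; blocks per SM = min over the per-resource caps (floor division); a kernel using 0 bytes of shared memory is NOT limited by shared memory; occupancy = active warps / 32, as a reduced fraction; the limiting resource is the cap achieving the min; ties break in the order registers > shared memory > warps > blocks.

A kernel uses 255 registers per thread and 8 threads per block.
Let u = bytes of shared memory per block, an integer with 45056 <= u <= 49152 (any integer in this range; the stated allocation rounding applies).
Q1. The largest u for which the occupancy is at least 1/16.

Answer: u = 49152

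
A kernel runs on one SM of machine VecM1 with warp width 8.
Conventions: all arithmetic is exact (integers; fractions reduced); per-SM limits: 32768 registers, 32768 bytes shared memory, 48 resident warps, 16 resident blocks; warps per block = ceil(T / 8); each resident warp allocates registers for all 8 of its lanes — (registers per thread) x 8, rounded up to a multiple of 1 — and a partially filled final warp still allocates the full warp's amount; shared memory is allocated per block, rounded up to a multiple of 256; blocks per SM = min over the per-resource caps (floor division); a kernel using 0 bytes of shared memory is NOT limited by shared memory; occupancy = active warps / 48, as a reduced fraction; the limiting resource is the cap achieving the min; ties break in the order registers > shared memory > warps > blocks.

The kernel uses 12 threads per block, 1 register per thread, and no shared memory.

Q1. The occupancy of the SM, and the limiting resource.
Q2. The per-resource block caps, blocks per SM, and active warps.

Answer: occupancy 2/3, limited by blocks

registers: 2048 blocks
shared memory: no limit (kernel uses none)
warps: 24 blocks
blocks: 16 blocks

Answer: 16 blocks, 32 active warps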